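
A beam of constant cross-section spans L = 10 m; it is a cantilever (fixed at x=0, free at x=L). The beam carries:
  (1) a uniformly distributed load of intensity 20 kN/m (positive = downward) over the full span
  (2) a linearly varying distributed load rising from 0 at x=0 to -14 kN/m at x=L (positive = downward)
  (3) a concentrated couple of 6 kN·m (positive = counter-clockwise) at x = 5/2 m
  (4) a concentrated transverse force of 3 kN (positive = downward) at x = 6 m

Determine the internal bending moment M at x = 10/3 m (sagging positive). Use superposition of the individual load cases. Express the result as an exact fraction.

M(10/3) = -17048/81 kN·m

Load 1 — uniform load w=20 kN/m over full span:
  M_1 = -w(L-x)²/2 = -20·(10-(10/3))²/2 = -4000/9 kN·m
Load 2 — triangular load w₀=-14 kN/m (0→w₀ over full span):
  M_2 = w₀Lx/2 - w₀L²/3 - w₀x³/(6L) = (-14)·10·(10/3)/2 - (-14)·10²/3 - (-14)·(10/3)³/(6·10) = 19600/81 kN·m
Load 3 — applied couple M₀=6 kN·m at a=5/2 m (b=L-a=15/2):
  M_3 = 0  [x>a] = 0 kN·m
Load 4 — point force P=3 kN at a=6 m (b=L-a=4):
  M_4 = -P(a-x)  [x≤a] = -3·(6-(10/3)) = -8 kN·m
Superposition: M = Σ M_i = -17048/81 kN·m ≈ -210.469136 kN·m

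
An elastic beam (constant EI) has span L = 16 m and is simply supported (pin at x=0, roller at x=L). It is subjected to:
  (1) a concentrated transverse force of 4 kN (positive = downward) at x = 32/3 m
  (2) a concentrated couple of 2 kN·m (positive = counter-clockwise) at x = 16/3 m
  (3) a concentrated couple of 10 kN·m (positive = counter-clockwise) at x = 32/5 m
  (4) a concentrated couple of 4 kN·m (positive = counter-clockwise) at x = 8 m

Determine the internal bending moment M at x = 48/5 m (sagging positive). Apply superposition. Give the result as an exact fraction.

M(48/5) = 32/5 kN·m

Load 1 — point force P=4 kN at a=32/3 m (b=L-a=16/3):
  M_1 = Pbx/L  [x≤a] = 4·(16/3)·(48/5)/16 = 64/5 kN·m
Load 2 — applied couple M₀=2 kN·m at a=16/3 m (b=L-a=32/3):
  M_2 = M₀x/L - M₀  [x>a] = 2·(48/5)/16 - 2 = -4/5 kN·m
Load 3 — applied couple M₀=10 kN·m at a=32/5 m (b=L-a=48/5):
  M_3 = M₀x/L - M₀  [x>a] = 10·(48/5)/16 - 10 = -4 kN·m
Load 4 — applied couple M₀=4 kN·m at a=8 m (b=L-a=8):
  M_4 = M₀x/L - M₀  [x>a] = 4·(48/5)/16 - 4 = -8/5 kN·m
Superposition: M = Σ M_i = 32/5 kN·m ≈ 6.400000 kN·m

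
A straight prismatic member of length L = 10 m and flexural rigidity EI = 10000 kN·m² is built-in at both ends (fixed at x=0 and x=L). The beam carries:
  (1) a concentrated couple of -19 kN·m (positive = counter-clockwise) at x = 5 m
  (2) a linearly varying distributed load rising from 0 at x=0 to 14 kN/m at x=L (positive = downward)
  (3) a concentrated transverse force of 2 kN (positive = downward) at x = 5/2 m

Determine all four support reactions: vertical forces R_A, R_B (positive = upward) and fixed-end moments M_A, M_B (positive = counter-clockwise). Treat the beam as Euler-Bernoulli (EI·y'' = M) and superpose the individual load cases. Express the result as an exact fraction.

R_A = 1587/80 kN, M_A = 2147/48 kN·m, R_B = 4173/80 kN, M_B = -1211/16 kN·m

Load 1 — applied couple M₀=-19 kN·m at a=5 m (b=L-a=5):
  R_A = 6M₀ab/L³ = 6·(-19)·5·5/10³ = -57/20 kN
  M_A = M₀b(2a-b)/L² = (-19)·5·(2·5-5)/10² = -19/4 kN·m
  R_B = -6M₀ab/L³ = -6·(-19)·5·5/10³ = 57/20 kN
  M_B = M₀a(2b-a)/L² = (-19)·5·(2·5-5)/10² = -19/4 kN·m
Load 2 — triangular load w₀=14 kN/m (0→w₀ over full span):
  R_A = 3w₀L/20 = 3·14·10/20 = 21 kN
  M_A = w₀L²/30 = 14·10²/30 = 140/3 kN·m
  R_B = 7w₀L/20 = 7·14·10/20 = 49 kN
  M_B = -w₀L²/20 = -14·10²/20 = -70 kN·m
Load 3 — point force P=2 kN at a=5/2 m (b=L-a=15/2):
  R_A = Pb²(3a+b)/L³ = 2·(15/2)²·(3·(5/2)+(15/2))/10³ = 27/16 kN
  M_A = Pab²/L² = 2·(5/2)·(15/2)²/10² = 45/16 kN·m
  R_B = Pa²(a+3b)/L³ = 2·(5/2)²·((5/2)+3·(15/2))/10³ = 5/16 kN
  M_B = -Pa²b/L² = -2·(5/2)²·(15/2)/10² = -15/16 kN·m
Superposition: R_A = 1587/80 kN, M_A = 2147/48 kN·m, R_B = 4173/80 kN, M_B = -1211/16 kN·m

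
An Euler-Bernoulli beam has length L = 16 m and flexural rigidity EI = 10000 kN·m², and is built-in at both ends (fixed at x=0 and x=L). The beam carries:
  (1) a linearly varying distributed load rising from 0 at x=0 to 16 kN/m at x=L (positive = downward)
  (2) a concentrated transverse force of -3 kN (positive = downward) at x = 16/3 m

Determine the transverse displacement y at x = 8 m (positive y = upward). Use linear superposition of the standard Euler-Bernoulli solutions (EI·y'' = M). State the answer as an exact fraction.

Load 1 — triangular load w₀=16 kN/m (0→w₀ over full span):
  y_1 = -w₀x²(L-x)²(x+2L)/(120LEI) = -16·8²·(16-8)²·(8+2·16)/(120·16·10000) = -256/1875 m
Load 2 — point force P=-3 kN at a=16/3 m (b=L-a=32/3):
  y_2 = -Pa²(L-x)²(3bL-(3b+a)(L-x))/(6L³EI)  [x>a] = -(-3)·(16/3)²·(16-8)²·(3·(32/3)·16-(3·(32/3)+(16/3))·(16-8))/(6·16³·10000) = 16/3375 m
Superposition: y = Σ y_i = -2224/16875 m ≈ -0.131793 m

y(8) = -2224/16875 m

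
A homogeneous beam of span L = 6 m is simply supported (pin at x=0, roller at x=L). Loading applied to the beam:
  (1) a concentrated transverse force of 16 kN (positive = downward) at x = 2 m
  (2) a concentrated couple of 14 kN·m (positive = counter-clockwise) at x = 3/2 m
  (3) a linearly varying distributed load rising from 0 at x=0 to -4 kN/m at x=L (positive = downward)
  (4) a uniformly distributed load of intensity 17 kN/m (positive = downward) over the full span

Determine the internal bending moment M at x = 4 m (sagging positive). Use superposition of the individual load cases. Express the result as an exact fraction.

Load 1 — point force P=16 kN at a=2 m (b=L-a=4):
  M_1 = Pa(L-x)/L  [x>a] = 16·2·(6-4)/6 = 32/3 kN·m
Load 2 — applied couple M₀=14 kN·m at a=3/2 m (b=L-a=9/2):
  M_2 = M₀x/L - M₀  [x>a] = 14·4/6 - 14 = -14/3 kN·m
Load 3 — triangular load w₀=-4 kN/m (0→w₀ over full span):
  M_3 = w₀Lx/6 - w₀x³/(6L) = (-4)·6·4/6 - (-4)·4³/(6·6) = -80/9 kN·m
Load 4 — uniform load w=17 kN/m over full span:
  M_4 = wx(L-x)/2 = 17·4·(6-4)/2 = 68 kN·m
Superposition: M = Σ M_i = 586/9 kN·m ≈ 65.111111 kN·m

M(4) = 586/9 kN·m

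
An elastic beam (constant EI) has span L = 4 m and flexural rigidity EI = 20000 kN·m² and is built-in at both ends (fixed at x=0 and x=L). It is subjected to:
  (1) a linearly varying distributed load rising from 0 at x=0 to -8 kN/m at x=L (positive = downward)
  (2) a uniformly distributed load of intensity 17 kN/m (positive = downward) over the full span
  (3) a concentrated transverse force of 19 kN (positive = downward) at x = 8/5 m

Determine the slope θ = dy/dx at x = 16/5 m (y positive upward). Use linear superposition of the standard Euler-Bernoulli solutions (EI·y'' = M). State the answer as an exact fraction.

Load 1 — triangular load w₀=-8 kN/m (0→w₀ over full span):
  θ_1 = -w₀(2x(L-x)(L-2x)(x+2L)+x²(L-x)²)/(120LEI) = -(-8)·(2·(16/5)·(4-(16/5))·(4-2·(16/5))·((16/5)+2·4)+(16/5)²·(4-(16/5))²)/(120·4·20000) = -128/1171875 rad
Load 2 — uniform load w=17 kN/m over full span:
  θ_2 = -wx(L-x)(L-2x)/(12EI) = -17·(16/5)·(4-(16/5))·(4-2·(16/5))/(12·20000) = 34/78125 rad
Load 3 — point force P=19 kN at a=8/5 m (b=L-a=12/5):
  θ_3 = Pa²(L-x)(2bL-(3b+a)(L-x))/(2L³EI)  [x>a] = 19·(8/5)²·(4-(16/5))·(2·(12/5)·4-(3·(12/5)+(8/5))·(4-(16/5)))/(2·4³·20000) = 361/1953125 rad
Superposition: θ = Σ θ_i = 2993/5859375 rad ≈ 0.000511 rad

θ(16/5) = 2993/5859375 rad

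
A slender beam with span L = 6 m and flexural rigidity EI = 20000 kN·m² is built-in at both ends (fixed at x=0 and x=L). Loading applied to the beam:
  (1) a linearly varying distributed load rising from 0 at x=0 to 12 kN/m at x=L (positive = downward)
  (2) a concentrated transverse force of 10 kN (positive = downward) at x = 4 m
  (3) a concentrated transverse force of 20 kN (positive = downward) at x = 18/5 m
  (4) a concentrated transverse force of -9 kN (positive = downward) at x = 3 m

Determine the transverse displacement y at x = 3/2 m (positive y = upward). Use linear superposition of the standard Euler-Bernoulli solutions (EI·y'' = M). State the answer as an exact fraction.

Load 1 — triangular load w₀=12 kN/m (0→w₀ over full span):
  y_1 = -w₀x²(L-x)²(x+2L)/(120LEI) = -12·(3/2)²·(6-(3/2))²·((3/2)+2·6)/(120·6·20000) = -6561/12800000 m
Load 2 — point force P=10 kN at a=4 m (b=L-a=2):
  y_2 = -Pb²x²(3aL-(3a+b)x)/(6L³EI)  [x≤a] = -10·2²·(3/2)²·(3·4·6-(3·4+2)·(3/2))/(6·6³·20000) = -17/96000 m
Load 3 — point force P=20 kN at a=18/5 m (b=L-a=12/5):
  y_3 = -Pb²x²(3aL-(3a+b)x)/(6L³EI)  [x≤a] = -20·(12/5)²·(3/2)²·(3·(18/5)·6-(3·(18/5)+(12/5))·(3/2))/(6·6³·20000) = -9/20000 m
Load 4 — point force P=-9 kN at a=3 m (b=L-a=3):
  y_4 = -Pb²x²(3aL-(3a+b)x)/(6L³EI)  [x≤a] = -(-9)·3²·(3/2)²·(3·3·6-(3·3+3)·(3/2))/(6·6³·20000) = 81/320000 m
Superposition: y = Σ y_i = -34043/38400000 m ≈ -0.000887 m

y(3/2) = -34043/38400000 m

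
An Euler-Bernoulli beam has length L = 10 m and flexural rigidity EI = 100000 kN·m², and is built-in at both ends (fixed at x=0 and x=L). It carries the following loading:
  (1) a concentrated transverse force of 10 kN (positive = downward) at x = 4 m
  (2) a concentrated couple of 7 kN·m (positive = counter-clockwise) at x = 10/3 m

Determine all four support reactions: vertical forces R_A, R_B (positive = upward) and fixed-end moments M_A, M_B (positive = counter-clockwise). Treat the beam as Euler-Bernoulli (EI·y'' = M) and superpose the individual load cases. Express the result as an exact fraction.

Load 1 — point force P=10 kN at a=4 m (b=L-a=6):
  R_A = Pb²(3a+b)/L³ = 10·6²·(3·4+6)/10³ = 162/25 kN
  M_A = Pab²/L² = 10·4·6²/10² = 72/5 kN·m
  R_B = Pa²(a+3b)/L³ = 10·4²·(4+3·6)/10³ = 88/25 kN
  M_B = -Pa²b/L² = -10·4²·6/10² = -48/5 kN·m
Load 2 — applied couple M₀=7 kN·m at a=10/3 m (b=L-a=20/3):
  R_A = 6M₀ab/L³ = 6·7·(10/3)·(20/3)/10³ = 14/15 kN
  M_A = M₀b(2a-b)/L² = 7·(20/3)·(2·(10/3)-(20/3))/10² = 0 kN·m
  R_B = -6M₀ab/L³ = -6·7·(10/3)·(20/3)/10³ = -14/15 kN
  M_B = M₀a(2b-a)/L² = 7·(10/3)·(2·(20/3)-(10/3))/10² = 7/3 kN·m
Superposition: R_A = 556/75 kN, M_A = 72/5 kN·m, R_B = 194/75 kN, M_B = -109/15 kN·m

R_A = 556/75 kN, M_A = 72/5 kN·m, R_B = 194/75 kN, M_B = -109/15 kN·m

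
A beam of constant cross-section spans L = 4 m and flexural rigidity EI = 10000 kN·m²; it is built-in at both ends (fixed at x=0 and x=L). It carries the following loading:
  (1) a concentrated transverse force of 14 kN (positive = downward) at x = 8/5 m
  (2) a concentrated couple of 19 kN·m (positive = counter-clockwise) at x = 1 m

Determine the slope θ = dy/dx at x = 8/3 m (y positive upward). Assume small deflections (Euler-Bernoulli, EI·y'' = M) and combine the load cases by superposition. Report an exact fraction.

θ(8/3) = -853/22500000 rad

Load 1 — point force P=14 kN at a=8/5 m (b=L-a=12/5):
  θ_1 = Pa²(L-x)(2bL-(3b+a)(L-x))/(2L³EI)  [x>a] = 14·(8/5)²·(4-(8/3))·(2·(12/5)·4-(3·(12/5)+(8/5))·(4-(8/3)))/(2·4³·10000) = 196/703125 rad
Load 2 — applied couple M₀=19 kN·m at a=1 m (b=L-a=3):
  θ_2 = (R_Ax²/2 - M_Ax - M₀(x-a))/EI  [x>a] with R_A=171/32, M_A=-57/16 = ((171/32)·(8/3)²/2 - (-57/16)·(8/3) - 19·((8/3)-1))/10000 = -19/60000 rad
Superposition: θ = Σ θ_i = -853/22500000 rad ≈ -0.000038 rad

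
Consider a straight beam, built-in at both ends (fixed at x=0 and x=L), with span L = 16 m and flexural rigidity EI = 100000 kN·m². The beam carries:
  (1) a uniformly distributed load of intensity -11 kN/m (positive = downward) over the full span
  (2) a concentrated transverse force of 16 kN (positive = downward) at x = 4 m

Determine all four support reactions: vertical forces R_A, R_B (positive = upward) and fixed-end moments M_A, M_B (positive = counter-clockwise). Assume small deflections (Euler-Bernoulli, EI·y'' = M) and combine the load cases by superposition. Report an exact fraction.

R_A = -149/2 kN, M_A = -596/3 kN·m, R_B = -171/2 kN, M_B = 668/3 kN·m

Load 1 — uniform load w=-11 kN/m over full span:
  R_A = wL/2 = (-11)·16/2 = -88 kN
  M_A = wL²/12 = (-11)·16²/12 = -704/3 kN·m
  R_B = wL/2 = (-11)·16/2 = -88 kN
  M_B = -wL²/12 = -(-11)·16²/12 = 704/3 kN·m
Load 2 — point force P=16 kN at a=4 m (b=L-a=12):
  R_A = Pb²(3a+b)/L³ = 16·12²·(3·4+12)/16³ = 27/2 kN
  M_A = Pab²/L² = 16·4·12²/16² = 36 kN·m
  R_B = Pa²(a+3b)/L³ = 16·4²·(4+3·12)/16³ = 5/2 kN
  M_B = -Pa²b/L² = -16·4²·12/16² = -12 kN·m
Superposition: R_A = -149/2 kN, M_A = -596/3 kN·m, R_B = -171/2 kN, M_B = 668/3 kN·m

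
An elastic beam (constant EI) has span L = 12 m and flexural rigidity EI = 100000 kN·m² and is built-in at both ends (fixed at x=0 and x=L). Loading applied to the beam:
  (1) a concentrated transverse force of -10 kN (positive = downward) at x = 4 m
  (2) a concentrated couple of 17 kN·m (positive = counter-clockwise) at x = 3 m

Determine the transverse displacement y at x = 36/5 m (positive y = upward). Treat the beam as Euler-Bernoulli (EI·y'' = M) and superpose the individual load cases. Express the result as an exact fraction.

Load 1 — point force P=-10 kN at a=4 m (b=L-a=8):
  y_1 = -Pa²(L-x)²(3bL-(3b+a)(L-x))/(6L³EI)  [x>a] = -(-10)·4²·(12-(36/5))²·(3·8·12-(3·8+4)·(12-(36/5)))/(6·12³·100000) = 128/234375 m
Load 2 — applied couple M₀=17 kN·m at a=3 m (b=L-a=9):
  y_2 = (R_Ax³/6 - M_Ax²/2 - M₀(x-a)²/2)/EI  [x>a] with R_A=51/32, M_A=-51/16 = ((51/32)·(36/5)³/6 - (-51/16)·(36/5)²/2 - 17·((36/5)-3)²/2)/100000 = 1989/6250000 m
Superposition: y = Σ y_i = 16207/18750000 m ≈ 0.000864 m

y(36/5) = 16207/18750000 m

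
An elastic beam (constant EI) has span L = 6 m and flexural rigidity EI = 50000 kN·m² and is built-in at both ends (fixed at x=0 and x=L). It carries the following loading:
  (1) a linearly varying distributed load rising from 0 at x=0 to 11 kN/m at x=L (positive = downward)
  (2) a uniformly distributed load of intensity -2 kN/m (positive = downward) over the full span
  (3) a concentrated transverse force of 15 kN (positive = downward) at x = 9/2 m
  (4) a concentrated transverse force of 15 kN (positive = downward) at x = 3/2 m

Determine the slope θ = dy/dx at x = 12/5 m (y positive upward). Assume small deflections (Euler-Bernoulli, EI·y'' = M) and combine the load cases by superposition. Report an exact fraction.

Load 1 — triangular load w₀=11 kN/m (0→w₀ over full span):
  θ_1 = -w₀(2x(L-x)(L-2x)(x+2L)+x²(L-x)²)/(120LEI) = -11·(2·(12/5)·(6-(12/5))·(6-2·(12/5))·((12/5)+2·6)+(12/5)²·(6-(12/5))²)/(120·6·50000) = -891/7812500 rad
Load 2 — uniform load w=-2 kN/m over full span:
  θ_2 = -wx(L-x)(L-2x)/(12EI) = -(-2)·(12/5)·(6-(12/5))·(6-2·(12/5))/(12·50000) = 27/781250 rad
Load 3 — point force P=15 kN at a=9/2 m (b=L-a=3/2):
  θ_3 = -Pb²x(2aL-(3a+b)x)/(2L³EI)  [x≤a] = -15·(3/2)²·(12/5)·(2·(9/2)·6-(3·(9/2)+(3/2))·(12/5))/(2·6³·50000) = -27/400000 rad
Load 4 — point force P=15 kN at a=3/2 m (b=L-a=9/2):
  θ_4 = Pa²(L-x)(2bL-(3b+a)(L-x))/(2L³EI)  [x>a] = 15·(3/2)²·(6-(12/5))·(2·(9/2)·6-(3·(9/2)+(3/2))·(6-(12/5)))/(2·6³·50000) = 0 rad
Superposition: θ = Σ θ_i = -36747/250000000 rad ≈ -0.000147 rad

θ(12/5) = -36747/250000000 rad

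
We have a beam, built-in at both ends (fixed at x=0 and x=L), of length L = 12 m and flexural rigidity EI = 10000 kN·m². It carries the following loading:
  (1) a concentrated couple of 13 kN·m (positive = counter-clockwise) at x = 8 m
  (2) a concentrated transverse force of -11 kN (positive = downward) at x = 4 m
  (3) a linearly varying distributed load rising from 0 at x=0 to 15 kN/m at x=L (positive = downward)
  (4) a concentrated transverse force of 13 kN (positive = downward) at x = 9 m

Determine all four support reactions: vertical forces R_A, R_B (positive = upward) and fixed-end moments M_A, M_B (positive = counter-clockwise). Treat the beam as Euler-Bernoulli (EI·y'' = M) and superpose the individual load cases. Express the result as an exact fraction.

R_A = 19291/864 kN, M_A = 9229/144 kN·m, R_B = 60197/864 kN, M_B = -17303/144 kN·m

Load 1 — applied couple M₀=13 kN·m at a=8 m (b=L-a=4):
  R_A = 6M₀ab/L³ = 6·13·8·4/12³ = 13/9 kN
  M_A = M₀b(2a-b)/L² = 13·4·(2·8-4)/12² = 13/3 kN·m
  R_B = -6M₀ab/L³ = -6·13·8·4/12³ = -13/9 kN
  M_B = M₀a(2b-a)/L² = 13·8·(2·4-8)/12² = 0 kN·m
Load 2 — point force P=-11 kN at a=4 m (b=L-a=8):
  R_A = Pb²(3a+b)/L³ = (-11)·8²·(3·4+8)/12³ = -220/27 kN
  M_A = Pab²/L² = (-11)·4·8²/12² = -176/9 kN·m
  R_B = Pa²(a+3b)/L³ = (-11)·4²·(4+3·8)/12³ = -77/27 kN
  M_B = -Pa²b/L² = -(-11)·4²·8/12² = 88/9 kN·m
Load 3 — triangular load w₀=15 kN/m (0→w₀ over full span):
  R_A = 3w₀L/20 = 3·15·12/20 = 27 kN
  M_A = w₀L²/30 = 15·12²/30 = 72 kN·m
  R_B = 7w₀L/20 = 7·15·12/20 = 63 kN
  M_B = -w₀L²/20 = -15·12²/20 = -108 kN·m
Load 4 — point force P=13 kN at a=9 m (b=L-a=3):
  R_A = Pb²(3a+b)/L³ = 13·3²·(3·9+3)/12³ = 65/32 kN
  M_A = Pab²/L² = 13·9·3²/12² = 117/16 kN·m
  R_B = Pa²(a+3b)/L³ = 13·9²·(9+3·3)/12³ = 351/32 kN
  M_B = -Pa²b/L² = -13·9²·3/12² = -351/16 kN·m
Superposition: R_A = 19291/864 kN, M_A = 9229/144 kN·m, R_B = 60197/864 kN, M_B = -17303/144 kN·m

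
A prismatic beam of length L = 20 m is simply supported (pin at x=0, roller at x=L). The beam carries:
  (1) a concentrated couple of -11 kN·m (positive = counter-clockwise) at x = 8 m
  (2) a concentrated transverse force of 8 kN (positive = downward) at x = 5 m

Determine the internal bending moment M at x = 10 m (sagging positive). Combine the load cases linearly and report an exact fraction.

M(10) = 51/2 kN·m

Load 1 — applied couple M₀=-11 kN·m at a=8 m (b=L-a=12):
  M_1 = M₀x/L - M₀  [x>a] = (-11)·10/20 - (-11) = 11/2 kN·m
Load 2 — point force P=8 kN at a=5 m (b=L-a=15):
  M_2 = Pa(L-x)/L  [x>a] = 8·5·(20-10)/20 = 20 kN·m
Superposition: M = Σ M_i = 51/2 kN·m ≈ 25.500000 kN·m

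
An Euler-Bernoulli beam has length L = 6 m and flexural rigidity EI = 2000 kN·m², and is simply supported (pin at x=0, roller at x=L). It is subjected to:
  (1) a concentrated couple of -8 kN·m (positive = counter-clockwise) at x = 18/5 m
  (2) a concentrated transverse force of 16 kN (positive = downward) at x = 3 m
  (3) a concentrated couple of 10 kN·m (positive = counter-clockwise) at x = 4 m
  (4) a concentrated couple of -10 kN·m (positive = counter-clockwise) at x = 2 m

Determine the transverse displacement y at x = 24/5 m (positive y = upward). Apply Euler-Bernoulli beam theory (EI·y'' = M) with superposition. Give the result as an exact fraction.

y(24/5) = -1617/62500 m

Load 1 — applied couple M₀=-8 kN·m at a=18/5 m (b=L-a=12/5):
  y_1 = (M₀x³/(6L)-M₀(x-a)²/2+C₁x)/EI  [x>a] with C₁=M₀(3b²-L²)/(6L)=104/25 = ((-8)·(24/5)³/(6·6)-(-8)·((24/5)-(18/5))²/2+(104/25)·(24/5))/2000 = 9/15625 m
Load 2 — point force P=16 kN at a=3 m (b=L-a=3):
  y_2 = -Pa(L-x)(2Lx-a²-x²)/(6LEI)  [x>a] = -16·3·(6-(24/5))·(2·6·(24/5)-3²-(24/5)²)/(6·6·2000) = -639/31250 m
Load 3 — applied couple M₀=10 kN·m at a=4 m (b=L-a=2):
  y_3 = (M₀x³/(6L)-M₀(x-a)²/2+C₁x)/EI  [x>a] with C₁=M₀(3b²-L²)/(6L)=-20/3 = (10·(24/5)³/(6·6)-10·((24/5)-4)²/2+(-20/3)·(24/5))/2000 = -7/3125 m
Load 4 — applied couple M₀=-10 kN·m at a=2 m (b=L-a=4):
  y_4 = (M₀x³/(6L)-M₀(x-a)²/2+C₁x)/EI  [x>a] with C₁=M₀(3b²-L²)/(6L)=-10/3 = ((-10)·(24/5)³/(6·6)-(-10)·((24/5)-2)²/2+(-10/3)·(24/5))/2000 = -47/12500 m
Superposition: y = Σ y_i = -1617/62500 m ≈ -0.025872 m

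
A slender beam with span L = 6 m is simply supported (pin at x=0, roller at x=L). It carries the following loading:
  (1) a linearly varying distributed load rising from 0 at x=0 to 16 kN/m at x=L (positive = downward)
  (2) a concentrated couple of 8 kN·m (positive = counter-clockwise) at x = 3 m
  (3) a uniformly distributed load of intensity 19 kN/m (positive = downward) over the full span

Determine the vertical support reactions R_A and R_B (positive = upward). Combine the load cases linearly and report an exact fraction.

Load 1 — triangular load w₀=16 kN/m (0→w₀ over full span):
  R_A = w₀L/6 = 16·6/6 = 16 kN
  R_B = w₀L/3 = 16·6/3 = 32 kN
Load 2 — applied couple M₀=8 kN·m at a=3 m (b=L-a=3):
  R_A = M₀/L = 8/6 = 4/3 kN
  R_B = -M₀/L = -8/6 = -4/3 kN
Load 3 — uniform load w=19 kN/m over full span:
  R_A = wL/2 = 19·6/2 = 57 kN
  R_B = wL/2 = 19·6/2 = 57 kN
Superposition: R_A = 223/3 kN, R_B = 263/3 kN

R_A = 223/3 kN, R_B = 263/3 kN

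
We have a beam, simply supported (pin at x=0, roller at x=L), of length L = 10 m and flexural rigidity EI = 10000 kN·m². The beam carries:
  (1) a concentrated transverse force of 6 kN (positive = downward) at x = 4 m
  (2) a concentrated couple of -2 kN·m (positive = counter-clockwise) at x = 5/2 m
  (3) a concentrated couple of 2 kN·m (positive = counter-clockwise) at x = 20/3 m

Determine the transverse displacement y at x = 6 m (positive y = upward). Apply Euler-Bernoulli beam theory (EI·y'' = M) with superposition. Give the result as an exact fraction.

Load 1 — point force P=6 kN at a=4 m (b=L-a=6):
  y_1 = -Pa(L-x)(2Lx-a²-x²)/(6LEI)  [x>a] = -6·4·(10-6)·(2·10·6-4²-6²)/(6·10·10000) = -34/3125 m
Load 2 — applied couple M₀=-2 kN·m at a=5/2 m (b=L-a=15/2):
  y_2 = (M₀x³/(6L)-M₀(x-a)²/2+C₁x)/EI  [x>a] with C₁=M₀(3b²-L²)/(6L)=-55/24 = ((-2)·6³/(6·10)-(-2)·(6-(5/2))²/2+(-55/24)·6)/10000 = -87/100000 m
Load 3 — applied couple M₀=2 kN·m at a=20/3 m (b=L-a=10/3):
  y_3 = (M₀x³/(6L)+C₁x)/EI  [x≤a] with C₁=M₀(3b²-L²)/(6L)=-20/9 = (2·6³/(6·10)+(-20/9)·6)/10000 = -23/37500 m
Superposition: y = Σ y_i = -3709/300000 m ≈ -0.012363 m

y(6) = -3709/300000 m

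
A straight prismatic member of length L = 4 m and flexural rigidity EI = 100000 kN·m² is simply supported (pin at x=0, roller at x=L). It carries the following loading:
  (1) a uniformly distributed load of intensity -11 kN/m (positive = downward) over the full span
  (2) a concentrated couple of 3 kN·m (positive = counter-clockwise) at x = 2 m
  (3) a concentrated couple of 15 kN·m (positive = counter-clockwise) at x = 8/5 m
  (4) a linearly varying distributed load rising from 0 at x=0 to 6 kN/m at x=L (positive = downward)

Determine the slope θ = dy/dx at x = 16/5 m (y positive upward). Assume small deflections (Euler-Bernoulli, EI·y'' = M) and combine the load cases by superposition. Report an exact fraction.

Load 1 — uniform load w=-11 kN/m over full span:
  θ_1 = -w(L³-6Lx²+4x³)/(24EI) = -(-11)·(4³-6·4·(16/5)²+4·(16/5)³)/(24·100000) = -363/1562500 rad
Load 2 — applied couple M₀=3 kN·m at a=2 m (b=L-a=2):
  θ_2 = (M₀x²/(2L)-M₀(x-a)+C₁)/EI  [x>a] with C₁=M₀(3b²-L²)/(6L)=-1/2 = (3·(16/5)²/(2·4)-3·((16/5)-2)+(-1/2))/100000 = -13/5000000 rad
Load 3 — applied couple M₀=15 kN·m at a=8/5 m (b=L-a=12/5):
  θ_3 = (M₀x²/(2L)-M₀(x-a)+C₁)/EI  [x>a] with C₁=M₀(3b²-L²)/(6L)=4/5 = (15·(16/5)²/(2·4)-15·((16/5)-(8/5))+(4/5))/100000 = -1/25000 rad
Load 4 — triangular load w₀=6 kN/m (0→w₀ over full span):
  θ_4 = -w₀(7L⁴-30L²x²+15x⁴)/(360LEI) = -6·(7·4⁴-30·4²·(16/5)²+15·(16/5)⁴)/(360·4·100000) = 757/11718750 rad
Superposition: θ = Σ θ_i = -78871/375000000 rad ≈ -0.000210 rad

θ(16/5) = -78871/375000000 rad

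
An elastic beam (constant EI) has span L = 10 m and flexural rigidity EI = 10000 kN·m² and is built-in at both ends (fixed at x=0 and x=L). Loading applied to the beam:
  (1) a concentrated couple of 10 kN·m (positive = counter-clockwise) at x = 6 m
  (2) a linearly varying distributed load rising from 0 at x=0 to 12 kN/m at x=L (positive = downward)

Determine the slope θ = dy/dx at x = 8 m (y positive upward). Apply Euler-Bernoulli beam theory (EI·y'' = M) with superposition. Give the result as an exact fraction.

θ(8) = 323/62500 rad

Load 1 — applied couple M₀=10 kN·m at a=6 m (b=L-a=4):
  θ_1 = (R_Ax²/2 - M_Ax - M₀(x-a))/EI  [x>a] with R_A=36/25, M_A=16/5 = ((36/25)·8²/2 - (16/5)·8 - 10·(8-6))/10000 = 3/62500 rad
Load 2 — triangular load w₀=12 kN/m (0→w₀ over full span):
  θ_2 = -w₀(2x(L-x)(L-2x)(x+2L)+x²(L-x)²)/(120LEI) = -12·(2·8·(10-8)·(10-2·8)·(8+2·10)+8²·(10-8)²)/(120·10·10000) = 16/3125 rad
Superposition: θ = Σ θ_i = 323/62500 rad ≈ 0.005168 rad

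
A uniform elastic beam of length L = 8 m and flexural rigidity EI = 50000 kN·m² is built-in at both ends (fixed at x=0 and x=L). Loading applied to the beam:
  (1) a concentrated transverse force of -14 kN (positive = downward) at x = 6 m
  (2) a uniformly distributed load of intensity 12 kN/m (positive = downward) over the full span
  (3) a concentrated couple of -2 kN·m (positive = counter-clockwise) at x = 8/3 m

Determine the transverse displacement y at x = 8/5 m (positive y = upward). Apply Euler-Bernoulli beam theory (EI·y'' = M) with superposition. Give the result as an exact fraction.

Load 1 — point force P=-14 kN at a=6 m (b=L-a=2):
  y_1 = -Pb²x²(3aL-(3a+b)x)/(6L³EI)  [x≤a] = -(-14)·2²·(8/5)²·(3·6·8-(3·6+2)·(8/5))/(6·8³·50000) = 49/468750 m
Load 2 — uniform load w=12 kN/m over full span:
  y_2 = -wx²(L-x)²/(24EI) = -12·(8/5)²·(8-(8/5))²/(24·50000) = -2048/1953125 m
Load 3 — applied couple M₀=-2 kN·m at a=8/3 m (b=L-a=16/3):
  y_3 = (R_Ax³/6 - M_Ax²/2)/EI  [x≤a] with R_A=-1/3, M_A=0 = ((-1/3)·(8/5)³/6 - 0·(8/5)²/2)/50000 = -16/3515625 m
Superposition: y = Σ y_i = -33349/35156250 m ≈ -0.000949 m

y(8/5) = -33349/35156250 m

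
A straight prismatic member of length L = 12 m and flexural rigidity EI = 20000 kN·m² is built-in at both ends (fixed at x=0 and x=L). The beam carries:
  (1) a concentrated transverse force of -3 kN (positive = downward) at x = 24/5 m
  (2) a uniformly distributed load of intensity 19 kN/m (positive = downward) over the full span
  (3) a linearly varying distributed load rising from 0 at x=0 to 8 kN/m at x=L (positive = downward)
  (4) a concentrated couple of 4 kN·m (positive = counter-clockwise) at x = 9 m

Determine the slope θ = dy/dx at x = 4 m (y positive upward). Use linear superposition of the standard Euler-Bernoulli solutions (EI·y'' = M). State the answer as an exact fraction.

Load 1 — point force P=-3 kN at a=24/5 m (b=L-a=36/5):
  θ_1 = -Pb²x(2aL-(3a+b)x)/(2L³EI)  [x≤a] = -(-3)·(36/5)²·4·(2·(24/5)·12-(3·(24/5)+(36/5))·4)/(2·12³·20000) = 81/312500 rad
Load 2 — uniform load w=19 kN/m over full span:
  θ_2 = -wx(L-x)(L-2x)/(12EI) = -19·4·(12-4)·(12-2·4)/(12·20000) = -19/1875 rad
Load 3 — triangular load w₀=8 kN/m (0→w₀ over full span):
  θ_3 = -w₀(2x(L-x)(L-2x)(x+2L)+x²(L-x)²)/(120LEI) = -8·(2·4·(12-4)·(12-2·4)·(4+2·12)+4²·(12-4)²)/(120·12·20000) = -64/28125 rad
Load 4 — applied couple M₀=4 kN·m at a=9 m (b=L-a=3):
  θ_4 = (R_Ax²/2 - M_Ax)/EI  [x≤a] with R_A=3/8, M_A=5/4 = ((3/8)·4²/2 - (5/4)·4)/20000 = -1/10000 rad
Superposition: θ = Σ θ_i = -137809/11250000 rad ≈ -0.012250 rad

θ(4) = -137809/11250000 rad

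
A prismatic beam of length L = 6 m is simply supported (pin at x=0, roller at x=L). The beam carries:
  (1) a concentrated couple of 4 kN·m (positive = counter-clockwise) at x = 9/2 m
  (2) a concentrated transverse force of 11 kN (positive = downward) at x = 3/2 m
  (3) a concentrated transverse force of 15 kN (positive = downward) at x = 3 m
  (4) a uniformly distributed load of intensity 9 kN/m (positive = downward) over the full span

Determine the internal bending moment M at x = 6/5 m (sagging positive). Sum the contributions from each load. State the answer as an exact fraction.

M(6/5) = 2281/50 kN·m

Load 1 — applied couple M₀=4 kN·m at a=9/2 m (b=L-a=3/2):
  M_1 = M₀x/L  [x≤a] = 4·(6/5)/6 = 4/5 kN·m
Load 2 — point force P=11 kN at a=3/2 m (b=L-a=9/2):
  M_2 = Pbx/L  [x≤a] = 11·(9/2)·(6/5)/6 = 99/10 kN·m
Load 3 — point force P=15 kN at a=3 m (b=L-a=3):
  M_3 = Pbx/L  [x≤a] = 15·3·(6/5)/6 = 9 kN·m
Load 4 — uniform load w=9 kN/m over full span:
  M_4 = wx(L-x)/2 = 9·(6/5)·(6-(6/5))/2 = 648/25 kN·m
Superposition: M = Σ M_i = 2281/50 kN·m ≈ 45.620000 kN·m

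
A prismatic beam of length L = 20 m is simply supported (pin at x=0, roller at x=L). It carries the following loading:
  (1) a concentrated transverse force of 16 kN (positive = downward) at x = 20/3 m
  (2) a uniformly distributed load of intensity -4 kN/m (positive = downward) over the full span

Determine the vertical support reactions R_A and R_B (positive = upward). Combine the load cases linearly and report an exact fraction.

R_A = -88/3 kN, R_B = -104/3 kN

Load 1 — point force P=16 kN at a=20/3 m (b=L-a=40/3):
  R_A = Pb/L = 16·(40/3)/20 = 32/3 kN
  R_B = Pa/L = 16·(20/3)/20 = 16/3 kN
Load 2 — uniform load w=-4 kN/m over full span:
  R_A = wL/2 = (-4)·20/2 = -40 kN
  R_B = wL/2 = (-4)·20/2 = -40 kN
Superposition: R_A = -88/3 kN, R_B = -104/3 kN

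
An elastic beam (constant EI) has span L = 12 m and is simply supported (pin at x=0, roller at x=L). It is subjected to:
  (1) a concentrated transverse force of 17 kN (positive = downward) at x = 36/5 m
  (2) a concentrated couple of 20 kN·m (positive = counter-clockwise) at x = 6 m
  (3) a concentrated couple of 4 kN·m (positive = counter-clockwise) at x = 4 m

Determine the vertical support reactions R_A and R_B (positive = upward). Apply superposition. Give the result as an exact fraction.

Load 1 — point force P=17 kN at a=36/5 m (b=L-a=24/5):
  R_A = Pb/L = 17·(24/5)/12 = 34/5 kN
  R_B = Pa/L = 17·(36/5)/12 = 51/5 kN
Load 2 — applied couple M₀=20 kN·m at a=6 m (b=L-a=6):
  R_A = M₀/L = 20/12 = 5/3 kN
  R_B = -M₀/L = -20/12 = -5/3 kN
Load 3 — applied couple M₀=4 kN·m at a=4 m (b=L-a=8):
  R_A = M₀/L = 4/12 = 1/3 kN
  R_B = -M₀/L = -4/12 = -1/3 kN
Superposition: R_A = 44/5 kN, R_B = 41/5 kN

R_A = 44/5 kN, R_B = 41/5 kN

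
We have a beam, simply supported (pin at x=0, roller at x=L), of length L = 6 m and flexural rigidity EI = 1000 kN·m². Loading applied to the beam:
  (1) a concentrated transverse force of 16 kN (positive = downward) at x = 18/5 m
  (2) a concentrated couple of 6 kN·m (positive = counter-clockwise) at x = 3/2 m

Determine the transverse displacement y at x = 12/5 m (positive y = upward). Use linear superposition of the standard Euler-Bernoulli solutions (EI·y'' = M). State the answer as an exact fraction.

Load 1 — point force P=16 kN at a=18/5 m (b=L-a=12/5):
  y_1 = -Pbx(L²-b²-x²)/(6LEI)  [x≤a] = -16·(12/5)·(12/5)·(6²-(12/5)²-(12/5)²)/(6·6·1000) = -4896/78125 m
Load 2 — applied couple M₀=6 kN·m at a=3/2 m (b=L-a=9/2):
  y_2 = (M₀x³/(6L)-M₀(x-a)²/2+C₁x)/EI  [x>a] with C₁=M₀(3b²-L²)/(6L)=33/8 = (6·(12/5)³/(6·6)-6·((12/5)-(3/2))²/2+(33/8)·(12/5))/1000 = 4887/500000 m
Superposition: y = Σ y_i = -132237/2500000 m ≈ -0.052895 m

y(12/5) = -132237/2500000 m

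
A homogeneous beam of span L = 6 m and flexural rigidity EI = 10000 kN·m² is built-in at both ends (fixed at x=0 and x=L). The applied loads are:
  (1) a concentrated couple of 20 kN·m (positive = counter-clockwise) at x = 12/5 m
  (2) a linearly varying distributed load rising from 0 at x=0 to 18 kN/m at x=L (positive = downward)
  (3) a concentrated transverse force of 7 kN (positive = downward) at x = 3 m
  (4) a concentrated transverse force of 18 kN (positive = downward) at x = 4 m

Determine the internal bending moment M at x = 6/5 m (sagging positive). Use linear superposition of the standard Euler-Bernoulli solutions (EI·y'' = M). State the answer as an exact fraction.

Load 1 — applied couple M₀=20 kN·m at a=12/5 m (b=L-a=18/5):
  M_1 = R_Ax - M_A  [x≤a] with R_A=24/5, M_A=12/5 = (24/5)·(6/5) - (12/5) = 84/25 kN·m
Load 2 — triangular load w₀=18 kN/m (0→w₀ over full span):
  M_2 = 3w₀Lx/20 - w₀L²/30 - w₀x³/(6L) = 3·18·6·(6/5)/20 - 18·6²/30 - 18·(6/5)³/(6·6) = -378/125 kN·m
Load 3 — point force P=7 kN at a=3 m (b=L-a=3):
  M_3 = Pb²(3a+b)x/L³ - Pab²/L²  [x≤a] = 7·3²·(3·3+3)·(6/5)/6³ - 7·3·3²/6² = -21/20 kN·m
Load 4 — point force P=18 kN at a=4 m (b=L-a=2):
  M_4 = Pb²(3a+b)x/L³ - Pab²/L²  [x≤a] = 18·2²·(3·4+2)·(6/5)/6³ - 18·4·2²/6² = -12/5 kN·m
Superposition: M = Σ M_i = -1557/500 kN·m ≈ -3.114000 kN·m

M(6/5) = -1557/500 kN·m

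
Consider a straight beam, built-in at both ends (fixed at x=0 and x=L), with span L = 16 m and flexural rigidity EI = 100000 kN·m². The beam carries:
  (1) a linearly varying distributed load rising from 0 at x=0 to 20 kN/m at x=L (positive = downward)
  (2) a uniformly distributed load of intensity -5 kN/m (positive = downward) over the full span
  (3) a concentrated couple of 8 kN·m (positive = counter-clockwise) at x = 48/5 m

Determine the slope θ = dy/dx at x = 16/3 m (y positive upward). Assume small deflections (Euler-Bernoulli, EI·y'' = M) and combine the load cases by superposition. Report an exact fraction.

Load 1 — triangular load w₀=20 kN/m (0→w₀ over full span):
  θ_1 = -w₀(2x(L-x)(L-2x)(x+2L)+x²(L-x)²)/(120LEI) = -20·(2·(16/3)·(16-(16/3))·(16-2·(16/3))·((16/3)+2·16)+(16/3)²·(16-(16/3))²)/(120·16·100000) = -2048/759375 rad
Load 2 — uniform load w=-5 kN/m over full span:
  θ_2 = -wx(L-x)(L-2x)/(12EI) = -(-5)·(16/3)·(16-(16/3))·(16-2·(16/3))/(12·100000) = 64/50625 rad
Load 3 — applied couple M₀=8 kN·m at a=48/5 m (b=L-a=32/5):
  θ_3 = (R_Ax²/2 - M_Ax)/EI  [x≤a] with R_A=18/25, M_A=64/25 = ((18/25)·(16/3)²/2 - (64/25)·(16/3))/100000 = -8/234375 rad
Superposition: θ = Σ θ_i = -27848/18984375 rad ≈ -0.001467 rad

θ(16/3) = -27848/18984375 rad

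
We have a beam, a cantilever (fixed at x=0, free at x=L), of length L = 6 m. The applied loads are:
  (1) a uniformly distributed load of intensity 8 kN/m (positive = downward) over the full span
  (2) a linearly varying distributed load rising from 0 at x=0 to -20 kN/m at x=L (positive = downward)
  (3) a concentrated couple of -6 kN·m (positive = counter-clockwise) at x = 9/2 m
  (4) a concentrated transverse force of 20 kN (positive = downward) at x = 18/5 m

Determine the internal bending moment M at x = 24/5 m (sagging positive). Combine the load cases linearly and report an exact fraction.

Load 1 — uniform load w=8 kN/m over full span:
  M_1 = -w(L-x)²/2 = -8·(6-(24/5))²/2 = -144/25 kN·m
Load 2 — triangular load w₀=-20 kN/m (0→w₀ over full span):
  M_2 = w₀Lx/2 - w₀L²/3 - w₀x³/(6L) = (-20)·6·(24/5)/2 - (-20)·6²/3 - (-20)·(24/5)³/(6·6) = 336/25 kN·m
Load 3 — applied couple M₀=-6 kN·m at a=9/2 m (b=L-a=3/2):
  M_3 = 0  [x>a] = 0 kN·m
Load 4 — point force P=20 kN at a=18/5 m (b=L-a=12/5):
  M_4 = 0  [x>a] = 0 kN·m
Superposition: M = Σ M_i = 192/25 kN·m ≈ 7.680000 kN·m

M(24/5) = 192/25 kN·m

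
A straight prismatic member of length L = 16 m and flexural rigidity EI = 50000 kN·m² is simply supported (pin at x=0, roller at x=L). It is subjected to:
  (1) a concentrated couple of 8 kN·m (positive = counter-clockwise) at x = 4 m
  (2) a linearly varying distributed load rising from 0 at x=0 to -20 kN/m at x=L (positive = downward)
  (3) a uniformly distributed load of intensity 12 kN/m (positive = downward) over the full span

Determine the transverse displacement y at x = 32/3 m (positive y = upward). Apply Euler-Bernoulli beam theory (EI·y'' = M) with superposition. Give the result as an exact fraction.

y(32/3) = -53708/2278125 m

Load 1 — applied couple M₀=8 kN·m at a=4 m (b=L-a=12):
  y_1 = (M₀x³/(6L)-M₀(x-a)²/2+C₁x)/EI  [x>a] with C₁=M₀(3b²-L²)/(6L)=44/3 = (8·(32/3)³/(6·16)-8·((32/3)-4)²/2+(44/3)·(32/3))/50000 = 404/253125 m
Load 2 — triangular load w₀=-20 kN/m (0→w₀ over full span):
  y_2 = -w₀x(7L⁴-10L²x²+3x⁴)/(360LEI) = -(-20)·(32/3)·(7·16⁴-10·16²·(32/3)²+3·(32/3)⁴)/(360·16·50000) = 69632/455625 m
Load 3 — uniform load w=12 kN/m over full span:
  y_3 = -wx(L³-2Lx²+x³)/(24EI) = -12·(32/3)·(16³-2·16·(32/3)²+(32/3)³)/(24·50000) = -45056/253125 m
Superposition: y = Σ y_i = -53708/2278125 m ≈ -0.023576 m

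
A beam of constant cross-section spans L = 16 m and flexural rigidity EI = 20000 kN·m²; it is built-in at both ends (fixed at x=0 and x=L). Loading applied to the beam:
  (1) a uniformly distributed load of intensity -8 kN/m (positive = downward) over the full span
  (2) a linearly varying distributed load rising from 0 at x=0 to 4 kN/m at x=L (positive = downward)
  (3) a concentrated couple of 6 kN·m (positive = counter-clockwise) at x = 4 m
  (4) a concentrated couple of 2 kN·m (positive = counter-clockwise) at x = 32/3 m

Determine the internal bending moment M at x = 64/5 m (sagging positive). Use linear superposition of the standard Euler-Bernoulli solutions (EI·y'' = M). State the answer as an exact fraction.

Load 1 — uniform load w=-8 kN/m over full span:
  M_1 = wLx/2 - wL²/12 - wx²/2 = (-8)·16·(64/5)/2 - (-8)·16²/12 - (-8)·(64/5)²/2 = 512/75 kN·m
Load 2 — triangular load w₀=4 kN/m (0→w₀ over full span):
  M_2 = 3w₀Lx/20 - w₀L²/30 - w₀x³/(6L) = 3·4·16·(64/5)/20 - 4·16²/30 - 4·(64/5)³/(6·16) = 512/375 kN·m
Load 3 — applied couple M₀=6 kN·m at a=4 m (b=L-a=12):
  M_3 = R_Ax - M_A - M₀  [x>a] with R_A=27/64, M_A=-9/8 = (27/64)·(64/5) - (-9/8) - 6 = 21/40 kN·m
Load 4 — applied couple M₀=2 kN·m at a=32/3 m (b=L-a=16/3):
  M_4 = R_Ax - M_A - M₀  [x>a] with R_A=1/6, M_A=2/3 = (1/6)·(64/5) - (2/3) - 2 = -8/15 kN·m
Superposition: M = Σ M_i = 24551/3000 kN·m ≈ 8.183667 kN·m

M(64/5) = 24551/3000 kN·m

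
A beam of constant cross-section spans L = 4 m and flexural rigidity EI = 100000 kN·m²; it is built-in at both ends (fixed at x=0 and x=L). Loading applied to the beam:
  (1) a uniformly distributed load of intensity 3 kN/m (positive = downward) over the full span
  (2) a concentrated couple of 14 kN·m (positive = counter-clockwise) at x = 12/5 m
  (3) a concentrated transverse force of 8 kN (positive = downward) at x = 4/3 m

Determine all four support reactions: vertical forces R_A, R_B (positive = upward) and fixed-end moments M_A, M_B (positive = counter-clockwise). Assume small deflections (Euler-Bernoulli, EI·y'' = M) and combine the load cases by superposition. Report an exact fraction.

Load 1 — uniform load w=3 kN/m over full span:
  R_A = wL/2 = 3·4/2 = 6 kN
  M_A = wL²/12 = 3·4²/12 = 4 kN·m
  R_B = wL/2 = 3·4/2 = 6 kN
  M_B = -wL²/12 = -3·4²/12 = -4 kN·m
Load 2 — applied couple M₀=14 kN·m at a=12/5 m (b=L-a=8/5):
  R_A = 6M₀ab/L³ = 6·14·(12/5)·(8/5)/4³ = 126/25 kN
  M_A = M₀b(2a-b)/L² = 14·(8/5)·(2·(12/5)-(8/5))/4² = 112/25 kN·m
  R_B = -6M₀ab/L³ = -6·14·(12/5)·(8/5)/4³ = -126/25 kN
  M_B = M₀a(2b-a)/L² = 14·(12/5)·(2·(8/5)-(12/5))/4² = 42/25 kN·m
Load 3 — point force P=8 kN at a=4/3 m (b=L-a=8/3):
  R_A = Pb²(3a+b)/L³ = 8·(8/3)²·(3·(4/3)+(8/3))/4³ = 160/27 kN
  M_A = Pab²/L² = 8·(4/3)·(8/3)²/4² = 128/27 kN·m
  R_B = Pa²(a+3b)/L³ = 8·(4/3)²·((4/3)+3·(8/3))/4³ = 56/27 kN
  M_B = -Pa²b/L² = -8·(4/3)²·(8/3)/4² = -64/27 kN·m
Superposition: R_A = 11452/675 kN, M_A = 8924/675 kN·m, R_B = 2048/675 kN, M_B = -3166/675 kN·m

R_A = 11452/675 kN, M_A = 8924/675 kN·m, R_B = 2048/675 kN, M_B = -3166/675 kN·m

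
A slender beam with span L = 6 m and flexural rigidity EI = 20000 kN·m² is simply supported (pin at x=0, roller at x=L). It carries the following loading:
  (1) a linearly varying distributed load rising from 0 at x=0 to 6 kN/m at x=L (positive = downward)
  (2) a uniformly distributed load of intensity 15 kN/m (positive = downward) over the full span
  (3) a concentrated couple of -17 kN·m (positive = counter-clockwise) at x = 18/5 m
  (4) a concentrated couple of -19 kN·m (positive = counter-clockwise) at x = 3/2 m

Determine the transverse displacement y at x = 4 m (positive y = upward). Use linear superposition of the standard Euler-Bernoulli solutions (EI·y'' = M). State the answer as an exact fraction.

Load 1 — triangular load w₀=6 kN/m (0→w₀ over full span):
  y_1 = -w₀x(7L⁴-10L²x²+3x⁴)/(360LEI) = -6·4·(7·6⁴-10·6²·4²+3·4⁴)/(360·6·20000) = -17/7500 m
Load 2 — uniform load w=15 kN/m over full span:
  y_2 = -wx(L³-2Lx²+x³)/(24EI) = -15·4·(6³-2·6·4²+4³)/(24·20000) = -11/1000 m
Load 3 — applied couple M₀=-17 kN·m at a=18/5 m (b=L-a=12/5):
  y_3 = (M₀x³/(6L)-M₀(x-a)²/2+C₁x)/EI  [x>a] with C₁=M₀(3b²-L²)/(6L)=221/25 = ((-17)·4³/(6·6)-(-17)·(4-(18/5))²/2+(221/25)·4)/20000 = 731/2250000 m
Load 4 — applied couple M₀=-19 kN·m at a=3/2 m (b=L-a=9/2):
  y_4 = (M₀x³/(6L)-M₀(x-a)²/2+C₁x)/EI  [x>a] with C₁=M₀(3b²-L²)/(6L)=-209/16 = ((-19)·4³/(6·6)-(-19)·(4-(3/2))²/2+(-209/16)·4)/20000 = -1919/1440000 m
Superposition: y = Σ y_i = -171293/12000000 m ≈ -0.014274 m

y(4) = -171293/12000000 m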